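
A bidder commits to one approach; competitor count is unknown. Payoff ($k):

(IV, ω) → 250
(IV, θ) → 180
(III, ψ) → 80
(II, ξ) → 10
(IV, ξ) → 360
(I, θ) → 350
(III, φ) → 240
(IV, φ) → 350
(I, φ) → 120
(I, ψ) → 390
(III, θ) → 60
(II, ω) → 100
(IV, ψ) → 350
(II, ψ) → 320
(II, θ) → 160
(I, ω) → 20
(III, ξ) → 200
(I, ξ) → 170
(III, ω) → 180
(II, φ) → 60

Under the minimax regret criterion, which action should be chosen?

IV

Column bests: θ=350, φ=350, ψ=390, ω=250, ξ=360.
I regrets: 0, 230, 0, 230, 190 → max 230
II regrets: 190, 290, 70, 150, 350 → max 350
III regrets: 290, 110, 310, 70, 160 → max 310
IV regrets: 170, 0, 40, 0, 0 → max 170
Smallest max regret = 170 → IV.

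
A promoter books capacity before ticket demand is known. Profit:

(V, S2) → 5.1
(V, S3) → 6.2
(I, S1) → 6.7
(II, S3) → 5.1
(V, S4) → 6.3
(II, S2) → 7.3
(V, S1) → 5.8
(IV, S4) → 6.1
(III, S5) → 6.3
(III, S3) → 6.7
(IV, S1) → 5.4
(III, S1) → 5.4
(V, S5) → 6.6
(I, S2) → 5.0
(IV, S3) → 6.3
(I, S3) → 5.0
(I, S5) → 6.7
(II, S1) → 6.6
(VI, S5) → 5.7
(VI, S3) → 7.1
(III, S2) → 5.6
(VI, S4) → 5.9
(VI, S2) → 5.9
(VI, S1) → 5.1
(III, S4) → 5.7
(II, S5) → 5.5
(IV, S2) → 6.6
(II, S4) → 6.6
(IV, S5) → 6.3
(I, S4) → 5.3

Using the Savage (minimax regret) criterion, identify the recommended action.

IV

Column bests: S1=6.7, S2=7.3, S3=7.1, S4=6.6, S5=6.7.
I regrets: 0.0, 2.3, 2.1, 1.3, 0.0 → max 2.3
II regrets: 0.1, 0.0, 2.0, 0.0, 1.2 → max 2.0
III regrets: 1.3, 1.7, 0.4, 0.9, 0.4 → max 1.7
IV regrets: 1.3, 0.7, 0.8, 0.5, 0.4 → max 1.3
V regrets: 0.9, 2.2, 0.9, 0.3, 0.1 → max 2.2
VI regrets: 1.6, 1.4, 0.0, 0.7, 1.0 → max 1.6
Smallest max regret = 1.3 → IV.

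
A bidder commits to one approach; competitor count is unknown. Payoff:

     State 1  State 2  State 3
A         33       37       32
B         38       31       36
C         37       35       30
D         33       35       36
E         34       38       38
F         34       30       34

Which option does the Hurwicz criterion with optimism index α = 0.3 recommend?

A: 0.3·37 + 0.7·32 = 33.5
B: 0.3·38 + 0.7·31 = 33.1
C: 0.3·37 + 0.7·30 = 32.1
D: 0.3·36 + 0.7·33 = 33.9
E: 0.3·38 + 0.7·34 = 35.2
F: 0.3·34 + 0.7·30 = 31.2
Highest Hurwicz score = 35.2 → E.

E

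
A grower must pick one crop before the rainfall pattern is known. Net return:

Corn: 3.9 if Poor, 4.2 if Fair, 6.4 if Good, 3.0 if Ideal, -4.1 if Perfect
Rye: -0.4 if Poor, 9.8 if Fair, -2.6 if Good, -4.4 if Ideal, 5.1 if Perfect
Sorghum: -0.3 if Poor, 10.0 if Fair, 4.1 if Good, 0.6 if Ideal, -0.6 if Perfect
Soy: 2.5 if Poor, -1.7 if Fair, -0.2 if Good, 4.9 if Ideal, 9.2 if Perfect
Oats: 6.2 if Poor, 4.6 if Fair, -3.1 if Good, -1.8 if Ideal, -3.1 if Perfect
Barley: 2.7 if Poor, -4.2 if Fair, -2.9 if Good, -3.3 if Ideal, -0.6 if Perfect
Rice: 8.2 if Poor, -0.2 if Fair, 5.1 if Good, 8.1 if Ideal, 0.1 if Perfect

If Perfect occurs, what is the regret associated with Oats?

Best payoff under Perfect is 9.2.
Regret = 9.2 − (-3.1) = 12.3.

12.3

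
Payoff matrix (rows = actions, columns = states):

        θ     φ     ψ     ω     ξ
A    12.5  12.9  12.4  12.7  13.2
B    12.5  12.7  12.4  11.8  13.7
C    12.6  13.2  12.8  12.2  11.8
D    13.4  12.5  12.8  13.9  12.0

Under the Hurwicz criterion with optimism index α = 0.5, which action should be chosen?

D

A: 0.5·13.2 + 0.5·12.4 = 12.8
B: 0.5·13.7 + 0.5·11.8 = 12.75
C: 0.5·13.2 + 0.5·11.8 = 12.5
D: 0.5·13.9 + 0.5·12.0 = 12.95
Highest Hurwicz score = 12.95 → D.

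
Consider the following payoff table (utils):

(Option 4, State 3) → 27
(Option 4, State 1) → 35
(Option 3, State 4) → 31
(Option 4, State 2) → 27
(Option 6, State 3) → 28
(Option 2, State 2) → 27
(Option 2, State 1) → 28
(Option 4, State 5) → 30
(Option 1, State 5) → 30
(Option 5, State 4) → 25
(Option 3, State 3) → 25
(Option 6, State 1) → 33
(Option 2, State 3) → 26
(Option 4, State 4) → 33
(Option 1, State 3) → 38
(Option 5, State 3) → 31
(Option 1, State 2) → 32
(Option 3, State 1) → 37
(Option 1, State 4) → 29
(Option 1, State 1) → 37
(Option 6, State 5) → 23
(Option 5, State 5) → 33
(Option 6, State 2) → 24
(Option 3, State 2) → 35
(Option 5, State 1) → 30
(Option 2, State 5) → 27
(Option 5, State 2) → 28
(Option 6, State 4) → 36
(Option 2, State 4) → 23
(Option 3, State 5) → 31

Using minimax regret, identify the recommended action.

Column bests: State 1=37, State 2=35, State 3=38, State 4=36, State 5=33.
Option 1 regrets: 0, 3, 0, 7, 3 → max 7
Option 2 regrets: 9, 8, 12, 13, 6 → max 13
Option 3 regrets: 0, 0, 13, 5, 2 → max 13
Option 4 regrets: 2, 8, 11, 3, 3 → max 11
Option 5 regrets: 7, 7, 7, 11, 0 → max 11
Option 6 regrets: 4, 11, 10, 0, 10 → max 11
Smallest max regret = 7 → Option 1.

Option 1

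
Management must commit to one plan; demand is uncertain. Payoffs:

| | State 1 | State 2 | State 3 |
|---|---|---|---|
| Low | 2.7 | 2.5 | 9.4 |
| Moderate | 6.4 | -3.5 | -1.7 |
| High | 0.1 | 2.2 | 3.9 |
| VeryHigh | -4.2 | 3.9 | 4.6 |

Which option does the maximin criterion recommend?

Low

Row minima: Low=2.5, Moderate=-3.5, High=0.1, VeryHigh=-4.2
Best worst-case = 2.5 → Low.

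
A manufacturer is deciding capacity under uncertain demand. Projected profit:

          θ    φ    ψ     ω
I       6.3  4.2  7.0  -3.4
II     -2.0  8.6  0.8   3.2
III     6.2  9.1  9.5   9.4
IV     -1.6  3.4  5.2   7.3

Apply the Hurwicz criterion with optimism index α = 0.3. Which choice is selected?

I: 0.3·7.0 + 0.7·(-3.4) = -0.28
II: 0.3·8.6 + 0.7·(-2.0) = 1.18
III: 0.3·9.5 + 0.7·6.2 = 7.19
IV: 0.3·7.3 + 0.7·(-1.6) = 1.07
Highest Hurwicz score = 7.19 → III.

III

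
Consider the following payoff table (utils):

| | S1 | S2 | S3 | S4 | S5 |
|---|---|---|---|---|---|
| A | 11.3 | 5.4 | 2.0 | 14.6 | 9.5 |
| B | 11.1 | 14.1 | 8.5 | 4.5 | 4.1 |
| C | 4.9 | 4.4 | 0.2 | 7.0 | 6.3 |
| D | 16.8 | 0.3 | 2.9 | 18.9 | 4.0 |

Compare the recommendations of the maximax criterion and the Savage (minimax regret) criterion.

Row maxima: A=14.6, B=14.1, C=7.0, D=18.9
Best best-case = 18.9 → D.
Column bests: S1=16.8, S2=14.1, S3=8.5, S4=18.9, S5=9.5.
A regrets: 5.5, 8.7, 6.5, 4.3, 0.0 → max 8.7
B regrets: 5.7, 0.0, 0.0, 14.4, 5.4 → max 14.4
C regrets: 11.9, 9.7, 8.3, 11.9, 3.2 → max 11.9
D regrets: 0.0, 13.8, 5.6, 0.0, 5.5 → max 13.8
Smallest max regret = 8.7 → A.

maximax → D; minimax regret → A (disagree)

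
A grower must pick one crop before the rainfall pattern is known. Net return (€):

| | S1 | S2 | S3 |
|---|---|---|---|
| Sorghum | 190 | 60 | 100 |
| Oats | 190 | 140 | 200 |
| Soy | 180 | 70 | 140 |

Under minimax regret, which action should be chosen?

Column bests: S1=190, S2=140, S3=200.
Sorghum regrets: 0, 80, 100 → max 100
Oats regrets: 0, 0, 0 → max 0
Soy regrets: 10, 70, 60 → max 70
Smallest max regret = 0 → Oats.

Oats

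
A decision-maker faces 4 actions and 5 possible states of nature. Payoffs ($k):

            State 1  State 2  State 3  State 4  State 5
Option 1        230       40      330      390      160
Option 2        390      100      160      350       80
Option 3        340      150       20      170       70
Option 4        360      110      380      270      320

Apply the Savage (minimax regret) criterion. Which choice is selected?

Column bests: State 1=390, State 2=150, State 3=380, State 4=390, State 5=320.
Option 1 regrets: 160, 110, 50, 0, 160 → max 160
Option 2 regrets: 0, 50, 220, 40, 240 → max 240
Option 3 regrets: 50, 0, 360, 220, 250 → max 360
Option 4 regrets: 30, 40, 0, 120, 0 → max 120
Smallest max regret = 120 → Option 4.

Option 4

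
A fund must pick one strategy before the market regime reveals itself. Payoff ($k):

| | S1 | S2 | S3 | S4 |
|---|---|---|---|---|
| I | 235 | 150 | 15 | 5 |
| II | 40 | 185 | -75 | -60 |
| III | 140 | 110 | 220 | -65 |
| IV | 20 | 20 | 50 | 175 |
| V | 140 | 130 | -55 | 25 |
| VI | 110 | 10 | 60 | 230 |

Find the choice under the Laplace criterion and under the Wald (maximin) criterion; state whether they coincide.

Row averages: I=101.25, II=22.5, III=101.25, IV=66.25, V=60, VI=102.5
Highest average = 102.5 → VI.
Row minima: I=5, II=-75, III=-65, IV=20, V=-55, VI=10
Best worst-case = 20 → IV.

laplace → VI; maximin → IV (disagree)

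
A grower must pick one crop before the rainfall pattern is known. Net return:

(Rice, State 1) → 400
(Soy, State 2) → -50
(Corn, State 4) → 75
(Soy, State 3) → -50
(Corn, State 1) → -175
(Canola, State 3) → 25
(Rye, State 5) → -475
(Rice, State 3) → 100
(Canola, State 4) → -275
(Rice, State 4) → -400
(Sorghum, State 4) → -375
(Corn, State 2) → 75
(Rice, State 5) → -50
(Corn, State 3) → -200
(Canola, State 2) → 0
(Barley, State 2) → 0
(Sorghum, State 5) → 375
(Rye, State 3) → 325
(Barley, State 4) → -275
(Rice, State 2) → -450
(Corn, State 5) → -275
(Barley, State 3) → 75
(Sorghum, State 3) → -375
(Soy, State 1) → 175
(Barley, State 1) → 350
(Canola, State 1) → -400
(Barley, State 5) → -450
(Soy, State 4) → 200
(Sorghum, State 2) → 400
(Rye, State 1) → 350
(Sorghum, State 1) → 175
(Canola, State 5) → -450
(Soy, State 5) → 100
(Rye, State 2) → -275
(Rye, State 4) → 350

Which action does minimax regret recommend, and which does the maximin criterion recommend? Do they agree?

minimax regret → Soy; maximin → Soy (agree)

Column bests: State 1=400, State 2=400, State 3=325, State 4=350, State 5=375.
Rice regrets: 0, 850, 225, 750, 425 → max 850
Sorghum regrets: 225, 0, 700, 725, 0 → max 725
Soy regrets: 225, 450, 375, 150, 275 → max 450
Rye regrets: 50, 675, 0, 0, 850 → max 850
Canola regrets: 800, 400, 300, 625, 825 → max 825
Corn regrets: 575, 325, 525, 275, 650 → max 650
Barley regrets: 50, 400, 250, 625, 825 → max 825
Smallest max regret = 450 → Soy.
Row minima: Rice=-450, Sorghum=-375, Soy=-50, Rye=-475, Canola=-450, Corn=-275, Barley=-450
Best worst-case = -50 → Soy.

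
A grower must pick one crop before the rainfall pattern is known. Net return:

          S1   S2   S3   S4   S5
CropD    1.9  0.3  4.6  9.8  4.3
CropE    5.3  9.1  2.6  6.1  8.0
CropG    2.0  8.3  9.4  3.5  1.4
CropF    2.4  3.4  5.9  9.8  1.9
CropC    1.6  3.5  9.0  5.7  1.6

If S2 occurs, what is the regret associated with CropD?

Best payoff under S2 is 9.1.
Regret = 9.1 − 0.3 = 8.8.

8.8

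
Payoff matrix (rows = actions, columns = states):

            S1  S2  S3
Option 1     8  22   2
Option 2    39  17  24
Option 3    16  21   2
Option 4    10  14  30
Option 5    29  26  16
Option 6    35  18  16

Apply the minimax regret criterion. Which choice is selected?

Column bests: S1=39, S2=26, S3=30.
Option 1 regrets: 31, 4, 28 → max 31
Option 2 regrets: 0, 9, 6 → max 9
Option 3 regrets: 23, 5, 28 → max 28
Option 4 regrets: 29, 12, 0 → max 29
Option 5 regrets: 10, 0, 14 → max 14
Option 6 regrets: 4, 8, 14 → max 14
Smallest max regret = 9 → Option 2.

Option 2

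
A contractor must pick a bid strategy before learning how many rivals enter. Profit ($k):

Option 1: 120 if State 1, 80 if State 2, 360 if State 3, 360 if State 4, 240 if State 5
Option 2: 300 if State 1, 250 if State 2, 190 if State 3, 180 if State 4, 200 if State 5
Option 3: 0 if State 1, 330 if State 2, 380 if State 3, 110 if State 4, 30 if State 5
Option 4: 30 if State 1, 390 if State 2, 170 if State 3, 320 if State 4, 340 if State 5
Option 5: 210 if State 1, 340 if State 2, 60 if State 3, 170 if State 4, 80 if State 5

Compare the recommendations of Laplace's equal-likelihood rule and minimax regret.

Row averages: Option 1=232, Option 2=224, Option 3=170, Option 4=250, Option 5=172
Highest average = 250 → Option 4.
Column bests: State 1=300, State 2=390, State 3=380, State 4=360, State 5=340.
Option 1 regrets: 180, 310, 20, 0, 100 → max 310
Option 2 regrets: 0, 140, 190, 180, 140 → max 190
Option 3 regrets: 300, 60, 0, 250, 310 → max 310
Option 4 regrets: 270, 0, 210, 40, 0 → max 270
Option 5 regrets: 90, 50, 320, 190, 260 → max 320
Smallest max regret = 190 → Option 2.

laplace → Option 4; minimax regret → Option 2 (disagree)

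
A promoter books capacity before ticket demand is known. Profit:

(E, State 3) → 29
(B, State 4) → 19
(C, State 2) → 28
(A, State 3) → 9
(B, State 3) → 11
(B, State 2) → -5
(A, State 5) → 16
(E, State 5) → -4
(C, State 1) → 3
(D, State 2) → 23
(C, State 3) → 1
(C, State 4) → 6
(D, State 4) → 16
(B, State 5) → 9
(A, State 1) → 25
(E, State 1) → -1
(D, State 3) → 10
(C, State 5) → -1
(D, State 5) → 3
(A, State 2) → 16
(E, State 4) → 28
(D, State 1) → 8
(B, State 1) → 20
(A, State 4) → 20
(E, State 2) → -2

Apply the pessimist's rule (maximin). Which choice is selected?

A

Row minima: A=9, B=-5, C=-1, D=3, E=-4
Best worst-case = 9 → A.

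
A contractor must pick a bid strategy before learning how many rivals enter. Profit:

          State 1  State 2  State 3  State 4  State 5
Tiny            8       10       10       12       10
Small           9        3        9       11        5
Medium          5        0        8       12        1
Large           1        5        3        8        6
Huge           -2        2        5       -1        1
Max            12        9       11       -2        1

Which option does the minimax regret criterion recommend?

Tiny

Column bests: State 1=12, State 2=10, State 3=11, State 4=12, State 5=10.
Tiny regrets: 4, 0, 1, 0, 0 → max 4
Small regrets: 3, 7, 2, 1, 5 → max 7
Medium regrets: 7, 10, 3, 0, 9 → max 10
Large regrets: 11, 5, 8, 4, 4 → max 11
Huge regrets: 14, 8, 6, 13, 9 → max 14
Max regrets: 0, 1, 0, 14, 9 → max 14
Smallest max regret = 4 → Tiny.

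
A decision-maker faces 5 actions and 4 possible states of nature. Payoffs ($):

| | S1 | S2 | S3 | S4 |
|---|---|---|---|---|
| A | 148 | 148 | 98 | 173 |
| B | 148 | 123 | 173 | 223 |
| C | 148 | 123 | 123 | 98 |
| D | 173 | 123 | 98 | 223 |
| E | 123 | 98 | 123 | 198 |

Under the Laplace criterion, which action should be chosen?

B

Row averages: A=141.75, B=166.75, C=123, D=154.25, E=135.5
Highest average = 166.75 → B.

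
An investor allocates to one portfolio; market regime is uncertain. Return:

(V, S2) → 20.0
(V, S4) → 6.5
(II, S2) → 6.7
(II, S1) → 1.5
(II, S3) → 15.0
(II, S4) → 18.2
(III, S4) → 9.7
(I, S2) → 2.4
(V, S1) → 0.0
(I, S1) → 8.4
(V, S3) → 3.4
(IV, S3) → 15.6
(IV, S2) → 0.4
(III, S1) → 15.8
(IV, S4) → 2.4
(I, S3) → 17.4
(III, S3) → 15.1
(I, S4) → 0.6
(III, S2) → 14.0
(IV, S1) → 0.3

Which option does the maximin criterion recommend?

Row minima: I=0.6, II=1.5, III=9.7, IV=0.3, V=0.0
Best worst-case = 9.7 → III.

III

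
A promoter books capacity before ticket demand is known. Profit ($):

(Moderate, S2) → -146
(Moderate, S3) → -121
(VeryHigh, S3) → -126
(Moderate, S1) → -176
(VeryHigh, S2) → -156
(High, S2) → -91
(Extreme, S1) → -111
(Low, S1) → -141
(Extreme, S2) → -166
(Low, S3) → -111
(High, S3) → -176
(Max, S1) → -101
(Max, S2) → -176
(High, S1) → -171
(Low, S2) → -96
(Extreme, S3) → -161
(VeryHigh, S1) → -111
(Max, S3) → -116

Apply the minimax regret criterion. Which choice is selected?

Low

Column bests: S1=-101, S2=-91, S3=-111.
Low regrets: 40, 5, 0 → max 40
Moderate regrets: 75, 55, 10 → max 75
High regrets: 70, 0, 65 → max 70
VeryHigh regrets: 10, 65, 15 → max 65
Extreme regrets: 10, 75, 50 → max 75
Max regrets: 0, 85, 5 → max 85
Smallest max regret = 40 → Low.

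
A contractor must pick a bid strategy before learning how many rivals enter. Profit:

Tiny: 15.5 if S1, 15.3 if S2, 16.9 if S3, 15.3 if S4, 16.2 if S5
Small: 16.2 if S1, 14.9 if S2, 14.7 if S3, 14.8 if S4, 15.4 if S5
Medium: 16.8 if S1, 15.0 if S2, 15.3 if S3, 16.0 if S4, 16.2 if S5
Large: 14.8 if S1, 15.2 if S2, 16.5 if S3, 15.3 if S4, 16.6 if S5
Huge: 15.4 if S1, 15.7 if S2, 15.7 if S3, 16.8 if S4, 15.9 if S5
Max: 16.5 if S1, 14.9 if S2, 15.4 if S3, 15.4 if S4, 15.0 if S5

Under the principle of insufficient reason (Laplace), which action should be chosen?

Huge

Row averages: Tiny=15.84, Small=15.2, Medium=15.86, Large=15.68, Huge=15.9, Max=15.44
Highest average = 15.9 → Huge.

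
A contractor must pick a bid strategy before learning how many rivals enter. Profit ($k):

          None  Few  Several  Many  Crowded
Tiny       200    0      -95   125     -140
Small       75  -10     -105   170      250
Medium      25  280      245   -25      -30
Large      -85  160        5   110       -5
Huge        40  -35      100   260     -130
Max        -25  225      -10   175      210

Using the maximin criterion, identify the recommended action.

Row minima: Tiny=-140, Small=-105, Medium=-30, Large=-85, Huge=-130, Max=-25
Best worst-case = -25 → Max.

Max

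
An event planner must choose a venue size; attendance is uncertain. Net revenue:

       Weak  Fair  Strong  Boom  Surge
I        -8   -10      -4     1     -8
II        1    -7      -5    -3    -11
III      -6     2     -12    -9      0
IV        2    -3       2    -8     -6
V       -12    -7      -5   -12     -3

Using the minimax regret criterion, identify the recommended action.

IV

Column bests: Weak=2, Fair=2, Strong=2, Boom=1, Surge=0.
I regrets: 10, 12, 6, 0, 8 → max 12
II regrets: 1, 9, 7, 4, 11 → max 11
III regrets: 8, 0, 14, 10, 0 → max 14
IV regrets: 0, 5, 0, 9, 6 → max 9
V regrets: 14, 9, 7, 13, 3 → max 14
Smallest max regret = 9 → IV.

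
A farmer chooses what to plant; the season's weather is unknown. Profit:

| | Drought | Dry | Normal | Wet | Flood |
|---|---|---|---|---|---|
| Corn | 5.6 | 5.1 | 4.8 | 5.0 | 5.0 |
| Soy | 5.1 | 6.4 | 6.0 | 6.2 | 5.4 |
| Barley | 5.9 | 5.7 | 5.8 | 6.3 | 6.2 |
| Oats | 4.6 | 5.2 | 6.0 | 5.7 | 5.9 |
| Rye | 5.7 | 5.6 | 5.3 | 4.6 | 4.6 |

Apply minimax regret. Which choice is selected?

Column bests: Drought=5.9, Dry=6.4, Normal=6.0, Wet=6.3, Flood=6.2.
Corn regrets: 0.3, 1.3, 1.2, 1.3, 1.2 → max 1.3
Soy regrets: 0.8, 0.0, 0.0, 0.1, 0.8 → max 0.8
Barley regrets: 0.0, 0.7, 0.2, 0.0, 0.0 → max 0.7
Oats regrets: 1.3, 1.2, 0.0, 0.6, 0.3 → max 1.3
Rye regrets: 0.2, 0.8, 0.7, 1.7, 1.6 → max 1.7
Smallest max regret = 0.7 → Barley.

Barley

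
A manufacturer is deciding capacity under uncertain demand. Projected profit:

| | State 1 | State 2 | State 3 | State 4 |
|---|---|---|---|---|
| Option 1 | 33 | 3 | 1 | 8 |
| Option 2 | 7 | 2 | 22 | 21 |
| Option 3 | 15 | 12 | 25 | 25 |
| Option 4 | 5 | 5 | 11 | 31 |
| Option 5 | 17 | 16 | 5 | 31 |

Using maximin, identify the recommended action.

Option 3

Row minima: Option 1=1, Option 2=2, Option 3=12, Option 4=5, Option 5=5
Best worst-case = 12 → Option 3.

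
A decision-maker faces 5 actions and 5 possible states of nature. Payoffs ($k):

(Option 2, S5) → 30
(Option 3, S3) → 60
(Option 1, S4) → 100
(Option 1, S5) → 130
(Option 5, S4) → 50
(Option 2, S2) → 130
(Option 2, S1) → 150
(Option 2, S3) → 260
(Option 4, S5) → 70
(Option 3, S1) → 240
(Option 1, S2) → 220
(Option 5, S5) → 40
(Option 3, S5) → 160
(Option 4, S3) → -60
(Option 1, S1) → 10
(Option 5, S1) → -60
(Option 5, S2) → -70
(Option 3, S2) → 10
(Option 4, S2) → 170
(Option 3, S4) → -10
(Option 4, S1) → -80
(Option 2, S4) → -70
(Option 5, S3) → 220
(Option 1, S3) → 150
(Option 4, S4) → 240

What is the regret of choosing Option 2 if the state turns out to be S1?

90

Best payoff under S1 is 240.
Regret = 240 − 150 = 90.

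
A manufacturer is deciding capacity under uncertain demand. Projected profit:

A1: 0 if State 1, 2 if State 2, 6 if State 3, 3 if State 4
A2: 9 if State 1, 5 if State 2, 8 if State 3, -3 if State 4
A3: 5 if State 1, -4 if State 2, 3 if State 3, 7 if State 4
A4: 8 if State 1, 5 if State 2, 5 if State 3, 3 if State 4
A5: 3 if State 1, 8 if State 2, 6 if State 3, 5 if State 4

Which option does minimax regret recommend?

A4

Column bests: State 1=9, State 2=8, State 3=8, State 4=7.
A1 regrets: 9, 6, 2, 4 → max 9
A2 regrets: 0, 3, 0, 10 → max 10
A3 regrets: 4, 12, 5, 0 → max 12
A4 regrets: 1, 3, 3, 4 → max 4
A5 regrets: 6, 0, 2, 2 → max 6
Smallest max regret = 4 → A4.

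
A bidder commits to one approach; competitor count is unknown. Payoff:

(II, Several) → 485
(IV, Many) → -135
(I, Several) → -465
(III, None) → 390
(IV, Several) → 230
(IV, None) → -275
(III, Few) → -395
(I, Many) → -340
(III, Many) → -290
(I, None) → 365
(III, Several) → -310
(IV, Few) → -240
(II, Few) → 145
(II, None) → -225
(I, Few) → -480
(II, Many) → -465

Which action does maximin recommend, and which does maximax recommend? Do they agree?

Row minima: I=-480, II=-465, III=-395, IV=-275
Best worst-case = -275 → IV.
Row maxima: I=365, II=485, III=390, IV=230
Best best-case = 485 → II.

maximin → IV; maximax → II (disagree)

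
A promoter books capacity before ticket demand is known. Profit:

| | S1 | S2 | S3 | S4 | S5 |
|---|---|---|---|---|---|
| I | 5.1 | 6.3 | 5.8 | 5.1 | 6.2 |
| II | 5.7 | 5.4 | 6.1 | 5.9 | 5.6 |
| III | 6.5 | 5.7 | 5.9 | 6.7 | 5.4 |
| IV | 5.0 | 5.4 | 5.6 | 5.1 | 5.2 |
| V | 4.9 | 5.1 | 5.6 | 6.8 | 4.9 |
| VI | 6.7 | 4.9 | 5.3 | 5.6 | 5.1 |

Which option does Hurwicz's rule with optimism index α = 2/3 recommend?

III

I: 2/3·6.3 + 1/3·5.1 = 5.9
II: 2/3·6.1 + 1/3·5.4 = 88/15
III: 2/3·6.7 + 1/3·5.4 = 94/15
IV: 2/3·5.6 + 1/3·5.0 = 5.4
V: 2/3·6.8 + 1/3·4.9 = 37/6
VI: 2/3·6.7 + 1/3·4.9 = 6.1
Highest Hurwicz score = 94/15 → III.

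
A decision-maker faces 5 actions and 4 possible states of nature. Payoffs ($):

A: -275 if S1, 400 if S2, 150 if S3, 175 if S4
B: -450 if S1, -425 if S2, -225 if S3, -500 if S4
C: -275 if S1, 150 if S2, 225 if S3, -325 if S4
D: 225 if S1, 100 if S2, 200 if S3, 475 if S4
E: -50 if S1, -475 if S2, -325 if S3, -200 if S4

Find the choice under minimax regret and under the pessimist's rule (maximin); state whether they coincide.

minimax regret → D; maximin → D (agree)

Column bests: S1=225, S2=400, S3=225, S4=475.
A regrets: 500, 0, 75, 300 → max 500
B regrets: 675, 825, 450, 975 → max 975
C regrets: 500, 250, 0, 800 → max 800
D regrets: 0, 300, 25, 0 → max 300
E regrets: 275, 875, 550, 675 → max 875
Smallest max regret = 300 → D.
Row minima: A=-275, B=-500, C=-325, D=100, E=-475
Best worst-case = 100 → D.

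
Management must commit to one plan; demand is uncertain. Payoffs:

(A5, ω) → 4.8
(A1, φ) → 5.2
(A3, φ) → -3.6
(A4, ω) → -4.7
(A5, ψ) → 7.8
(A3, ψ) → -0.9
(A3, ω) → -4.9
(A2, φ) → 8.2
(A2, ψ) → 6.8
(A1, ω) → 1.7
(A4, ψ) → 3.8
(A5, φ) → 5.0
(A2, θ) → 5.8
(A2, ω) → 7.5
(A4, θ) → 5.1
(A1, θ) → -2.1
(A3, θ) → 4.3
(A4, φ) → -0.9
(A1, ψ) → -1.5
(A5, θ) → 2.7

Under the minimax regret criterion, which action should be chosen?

A2

Column bests: θ=5.8, φ=8.2, ψ=7.8, ω=7.5.
A1 regrets: 7.9, 3.0, 9.3, 5.8 → max 9.3
A2 regrets: 0.0, 0.0, 1.0, 0.0 → max 1.0
A3 regrets: 1.5, 11.8, 8.7, 12.4 → max 12.4
A4 regrets: 0.7, 9.1, 4.0, 12.2 → max 12.2
A5 regrets: 3.1, 3.2, 0.0, 2.7 → max 3.2
Smallest max regret = 1.0 → A2.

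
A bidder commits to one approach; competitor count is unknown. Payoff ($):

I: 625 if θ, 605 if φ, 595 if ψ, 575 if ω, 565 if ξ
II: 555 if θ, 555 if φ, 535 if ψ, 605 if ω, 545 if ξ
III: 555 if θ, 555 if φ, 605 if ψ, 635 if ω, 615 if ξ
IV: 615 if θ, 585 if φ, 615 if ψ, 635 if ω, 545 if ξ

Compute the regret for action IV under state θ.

Best payoff under θ is 625.
Regret = 625 − 615 = 10.

10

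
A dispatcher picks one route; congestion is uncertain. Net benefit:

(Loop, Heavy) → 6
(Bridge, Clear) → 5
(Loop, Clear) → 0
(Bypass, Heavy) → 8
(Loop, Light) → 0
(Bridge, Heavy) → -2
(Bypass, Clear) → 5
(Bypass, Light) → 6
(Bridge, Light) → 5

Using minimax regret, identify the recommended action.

Bypass

Column bests: Clear=5, Light=6, Heavy=8.
Bridge regrets: 0, 1, 10 → max 10
Bypass regrets: 0, 0, 0 → max 0
Loop regrets: 5, 6, 2 → max 6
Smallest max regret = 0 → Bypass.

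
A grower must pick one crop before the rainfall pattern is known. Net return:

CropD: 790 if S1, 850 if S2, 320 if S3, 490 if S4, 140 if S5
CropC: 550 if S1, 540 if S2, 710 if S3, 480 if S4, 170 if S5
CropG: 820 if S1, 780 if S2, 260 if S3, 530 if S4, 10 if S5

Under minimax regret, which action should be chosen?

Column bests: S1=820, S2=850, S3=710, S4=530, S5=170.
CropD regrets: 30, 0, 390, 40, 30 → max 390
CropC regrets: 270, 310, 0, 50, 0 → max 310
CropG regrets: 0, 70, 450, 0, 160 → max 450
Smallest max regret = 310 → CropC.

CropC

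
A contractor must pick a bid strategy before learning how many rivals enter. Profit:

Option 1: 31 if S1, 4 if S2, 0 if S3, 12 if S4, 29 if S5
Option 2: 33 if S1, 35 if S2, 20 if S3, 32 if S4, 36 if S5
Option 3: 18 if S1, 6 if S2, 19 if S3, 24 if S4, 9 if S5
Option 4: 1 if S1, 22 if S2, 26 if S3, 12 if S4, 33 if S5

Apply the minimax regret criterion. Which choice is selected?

Option 2

Column bests: S1=33, S2=35, S3=26, S4=32, S5=36.
Option 1 regrets: 2, 31, 26, 20, 7 → max 31
Option 2 regrets: 0, 0, 6, 0, 0 → max 6
Option 3 regrets: 15, 29, 7, 8, 27 → max 29
Option 4 regrets: 32, 13, 0, 20, 3 → max 32
Smallest max regret = 6 → Option 2.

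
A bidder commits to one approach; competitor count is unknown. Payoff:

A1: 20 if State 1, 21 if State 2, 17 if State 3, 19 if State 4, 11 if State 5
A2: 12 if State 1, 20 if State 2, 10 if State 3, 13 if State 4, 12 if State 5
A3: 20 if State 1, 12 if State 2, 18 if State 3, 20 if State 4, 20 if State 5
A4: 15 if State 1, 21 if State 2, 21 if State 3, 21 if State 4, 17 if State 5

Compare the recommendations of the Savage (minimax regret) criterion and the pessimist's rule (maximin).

Column bests: State 1=20, State 2=21, State 3=21, State 4=21, State 5=20.
A1 regrets: 0, 0, 4, 2, 9 → max 9
A2 regrets: 8, 1, 11, 8, 8 → max 11
A3 regrets: 0, 9, 3, 1, 0 → max 9
A4 regrets: 5, 0, 0, 0, 3 → max 5
Smallest max regret = 5 → A4.
Row minima: A1=11, A2=10, A3=12, A4=15
Best worst-case = 15 → A4.

minimax regret → A4; maximin → A4 (agree)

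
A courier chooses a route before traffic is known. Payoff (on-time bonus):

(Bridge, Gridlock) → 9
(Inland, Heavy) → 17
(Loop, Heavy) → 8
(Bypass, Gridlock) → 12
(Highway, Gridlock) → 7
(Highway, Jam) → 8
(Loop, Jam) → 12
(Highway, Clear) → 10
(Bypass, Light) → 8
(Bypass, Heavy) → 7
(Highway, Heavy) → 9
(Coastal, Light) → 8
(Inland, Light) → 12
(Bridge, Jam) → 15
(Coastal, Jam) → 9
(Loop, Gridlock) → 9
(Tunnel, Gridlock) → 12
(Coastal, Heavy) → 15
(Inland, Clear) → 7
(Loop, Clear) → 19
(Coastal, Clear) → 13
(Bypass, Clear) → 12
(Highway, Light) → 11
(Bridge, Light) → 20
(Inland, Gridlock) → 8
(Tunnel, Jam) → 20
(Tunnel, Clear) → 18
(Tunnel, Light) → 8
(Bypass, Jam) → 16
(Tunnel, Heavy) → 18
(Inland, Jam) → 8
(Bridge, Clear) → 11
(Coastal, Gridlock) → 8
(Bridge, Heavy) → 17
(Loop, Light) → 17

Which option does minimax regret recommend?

Bridge

Column bests: Clear=19, Light=20, Heavy=18, Jam=20, Gridlock=12.
Loop regrets: 0, 3, 10, 8, 3 → max 10
Bridge regrets: 8, 0, 1, 5, 3 → max 8
Highway regrets: 9, 9, 9, 12, 5 → max 12
Bypass regrets: 7, 12, 11, 4, 0 → max 12
Inland regrets: 12, 8, 1, 12, 4 → max 12
Coastal regrets: 6, 12, 3, 11, 4 → max 12
Tunnel regrets: 1, 12, 0, 0, 0 → max 12
Smallest max regret = 8 → Bridge.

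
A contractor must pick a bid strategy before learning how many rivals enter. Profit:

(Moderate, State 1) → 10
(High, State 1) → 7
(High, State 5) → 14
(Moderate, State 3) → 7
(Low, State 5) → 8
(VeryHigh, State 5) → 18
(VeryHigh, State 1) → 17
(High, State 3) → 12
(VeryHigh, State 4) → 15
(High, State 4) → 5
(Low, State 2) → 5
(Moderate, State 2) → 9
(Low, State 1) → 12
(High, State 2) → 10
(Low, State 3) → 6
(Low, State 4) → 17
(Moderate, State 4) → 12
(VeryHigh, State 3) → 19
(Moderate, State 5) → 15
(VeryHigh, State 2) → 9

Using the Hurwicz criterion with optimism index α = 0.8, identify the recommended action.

Low: 0.8·17 + 0.2·5 = 14.6
Moderate: 0.8·15 + 0.2·7 = 13.4
High: 0.8·14 + 0.2·5 = 12.2
VeryHigh: 0.8·19 + 0.2·9 = 17
Highest Hurwicz score = 17 → VeryHigh.

VeryHigh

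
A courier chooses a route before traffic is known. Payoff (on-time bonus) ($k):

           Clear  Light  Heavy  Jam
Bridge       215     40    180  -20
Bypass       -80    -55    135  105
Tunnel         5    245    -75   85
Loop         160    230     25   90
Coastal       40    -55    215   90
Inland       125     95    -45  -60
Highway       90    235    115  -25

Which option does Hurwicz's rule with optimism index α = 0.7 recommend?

Bridge: 0.7·215 + 0.3·(-20) = 144.5
Bypass: 0.7·135 + 0.3·(-80) = 70.5
Tunnel: 0.7·245 + 0.3·(-75) = 149
Loop: 0.7·230 + 0.3·25 = 168.5
Coastal: 0.7·215 + 0.3·(-55) = 134
Inland: 0.7·125 + 0.3·(-60) = 69.5
Highway: 0.7·235 + 0.3·(-25) = 157
Highest Hurwicz score = 168.5 → Loop.

Loop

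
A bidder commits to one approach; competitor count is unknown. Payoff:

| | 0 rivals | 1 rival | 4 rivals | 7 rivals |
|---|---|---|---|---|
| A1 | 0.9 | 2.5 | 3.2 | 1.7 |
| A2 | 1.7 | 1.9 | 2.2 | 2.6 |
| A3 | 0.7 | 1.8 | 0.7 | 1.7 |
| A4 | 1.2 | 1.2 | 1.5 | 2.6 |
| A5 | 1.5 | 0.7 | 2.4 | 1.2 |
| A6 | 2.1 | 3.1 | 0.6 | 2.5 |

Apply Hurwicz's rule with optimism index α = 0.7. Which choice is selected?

A1: 0.7·3.2 + 0.3·0.9 = 2.51
A2: 0.7·2.6 + 0.3·1.7 = 2.33
A3: 0.7·1.8 + 0.3·0.7 = 1.47
A4: 0.7·2.6 + 0.3·1.2 = 2.18
A5: 0.7·2.4 + 0.3·0.7 = 1.89
A6: 0.7·3.1 + 0.3·0.6 = 2.35
Highest Hurwicz score = 2.51 → A1.

A1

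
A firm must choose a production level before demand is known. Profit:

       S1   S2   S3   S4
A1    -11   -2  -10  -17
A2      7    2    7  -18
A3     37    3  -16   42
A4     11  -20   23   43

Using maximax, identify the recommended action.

Row maxima: A1=-2, A2=7, A3=42, A4=43
Best best-case = 43 → A4.

A4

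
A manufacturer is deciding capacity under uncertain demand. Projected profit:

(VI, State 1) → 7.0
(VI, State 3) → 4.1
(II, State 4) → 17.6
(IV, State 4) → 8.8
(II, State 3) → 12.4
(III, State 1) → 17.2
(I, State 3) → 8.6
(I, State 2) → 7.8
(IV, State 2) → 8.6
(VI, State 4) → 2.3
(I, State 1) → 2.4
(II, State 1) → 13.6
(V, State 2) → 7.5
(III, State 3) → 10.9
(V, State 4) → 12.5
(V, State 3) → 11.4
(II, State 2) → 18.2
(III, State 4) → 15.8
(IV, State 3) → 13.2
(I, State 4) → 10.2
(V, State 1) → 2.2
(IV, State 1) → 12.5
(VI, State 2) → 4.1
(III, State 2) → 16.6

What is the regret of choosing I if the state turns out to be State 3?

Best payoff under State 3 is 13.2.
Regret = 13.2 − 8.6 = 4.6.

4.6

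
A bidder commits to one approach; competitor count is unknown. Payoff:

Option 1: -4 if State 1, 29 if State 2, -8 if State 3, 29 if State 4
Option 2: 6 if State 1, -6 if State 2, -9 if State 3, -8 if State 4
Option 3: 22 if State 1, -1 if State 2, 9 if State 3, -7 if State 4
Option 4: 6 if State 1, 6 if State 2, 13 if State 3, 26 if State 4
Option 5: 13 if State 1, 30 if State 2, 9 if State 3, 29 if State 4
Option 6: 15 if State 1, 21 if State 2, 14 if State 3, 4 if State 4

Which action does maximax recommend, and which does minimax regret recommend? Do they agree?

Row maxima: Option 1=29, Option 2=6, Option 3=22, Option 4=26, Option 5=30, Option 6=21
Best best-case = 30 → Option 5.
Column bests: State 1=22, State 2=30, State 3=14, State 4=29.
Option 1 regrets: 26, 1, 22, 0 → max 26
Option 2 regrets: 16, 36, 23, 37 → max 37
Option 3 regrets: 0, 31, 5, 36 → max 36
Option 4 regrets: 16, 24, 1, 3 → max 24
Option 5 regrets: 9, 0, 5, 0 → max 9
Option 6 regrets: 7, 9, 0, 25 → max 25
Smallest max regret = 9 → Option 5.

maximax → Option 5; minimax regret → Option 5 (agree)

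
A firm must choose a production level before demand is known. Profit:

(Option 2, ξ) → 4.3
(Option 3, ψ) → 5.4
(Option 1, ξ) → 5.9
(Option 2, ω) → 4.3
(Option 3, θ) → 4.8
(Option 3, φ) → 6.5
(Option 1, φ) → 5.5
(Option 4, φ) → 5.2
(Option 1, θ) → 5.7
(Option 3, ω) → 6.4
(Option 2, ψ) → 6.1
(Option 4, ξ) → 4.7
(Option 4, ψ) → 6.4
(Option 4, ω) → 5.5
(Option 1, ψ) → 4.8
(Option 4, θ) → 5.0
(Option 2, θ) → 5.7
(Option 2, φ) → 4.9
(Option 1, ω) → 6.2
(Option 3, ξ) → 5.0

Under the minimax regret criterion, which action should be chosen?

Column bests: θ=5.7, φ=6.5, ψ=6.4, ω=6.4, ξ=5.9.
Option 1 regrets: 0.0, 1.0, 1.6, 0.2, 0.0 → max 1.6
Option 2 regrets: 0.0, 1.6, 0.3, 2.1, 1.6 → max 2.1
Option 3 regrets: 0.9, 0.0, 1.0, 0.0, 0.9 → max 1.0
Option 4 regrets: 0.7, 1.3, 0.0, 0.9, 1.2 → max 1.3
Smallest max regret = 1.0 → Option 3.

Option 3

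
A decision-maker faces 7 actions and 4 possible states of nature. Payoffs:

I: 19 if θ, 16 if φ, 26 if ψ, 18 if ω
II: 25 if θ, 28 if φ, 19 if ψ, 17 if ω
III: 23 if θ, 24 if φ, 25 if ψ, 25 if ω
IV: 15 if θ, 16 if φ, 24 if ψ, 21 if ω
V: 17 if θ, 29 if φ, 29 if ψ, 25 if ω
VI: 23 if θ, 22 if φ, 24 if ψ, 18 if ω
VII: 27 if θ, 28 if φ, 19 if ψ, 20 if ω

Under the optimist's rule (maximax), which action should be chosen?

V

Row maxima: I=26, II=28, III=25, IV=24, V=29, VI=24, VII=28
Best best-case = 29 → V.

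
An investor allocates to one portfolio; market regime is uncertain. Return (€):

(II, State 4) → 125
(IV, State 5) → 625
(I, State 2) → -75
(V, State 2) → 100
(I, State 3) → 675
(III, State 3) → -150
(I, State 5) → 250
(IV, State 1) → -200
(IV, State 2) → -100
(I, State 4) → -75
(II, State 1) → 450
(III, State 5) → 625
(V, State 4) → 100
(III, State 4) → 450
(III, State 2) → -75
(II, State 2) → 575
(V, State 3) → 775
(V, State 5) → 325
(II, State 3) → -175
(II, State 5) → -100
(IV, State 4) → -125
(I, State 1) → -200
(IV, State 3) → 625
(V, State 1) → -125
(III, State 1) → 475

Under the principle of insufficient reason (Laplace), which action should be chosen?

III

Row averages: I=115, II=175, III=265, IV=165, V=235
Highest average = 265 → III.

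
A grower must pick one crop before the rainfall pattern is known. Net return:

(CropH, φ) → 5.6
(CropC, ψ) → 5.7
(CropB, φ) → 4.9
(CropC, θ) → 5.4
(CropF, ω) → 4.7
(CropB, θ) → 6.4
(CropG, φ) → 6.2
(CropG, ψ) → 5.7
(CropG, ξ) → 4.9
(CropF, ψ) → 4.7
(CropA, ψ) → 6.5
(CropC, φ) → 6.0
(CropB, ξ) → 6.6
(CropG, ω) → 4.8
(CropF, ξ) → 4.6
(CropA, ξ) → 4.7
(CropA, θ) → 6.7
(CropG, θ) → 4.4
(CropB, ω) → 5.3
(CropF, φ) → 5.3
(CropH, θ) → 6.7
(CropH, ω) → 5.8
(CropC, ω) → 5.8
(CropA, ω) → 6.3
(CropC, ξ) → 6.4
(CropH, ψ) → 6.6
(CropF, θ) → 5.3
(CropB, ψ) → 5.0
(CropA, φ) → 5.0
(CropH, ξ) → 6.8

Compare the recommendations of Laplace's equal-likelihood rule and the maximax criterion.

Row averages: CropH=6.3, CropF=4.92, CropC=5.86, CropG=5.2, CropB=5.64, CropA=5.84
Highest average = 6.3 → CropH.
Row maxima: CropH=6.8, CropF=5.3, CropC=6.4, CropG=6.2, CropB=6.6, CropA=6.7
Best best-case = 6.8 → CropH.

laplace → CropH; maximax → CropH (agree)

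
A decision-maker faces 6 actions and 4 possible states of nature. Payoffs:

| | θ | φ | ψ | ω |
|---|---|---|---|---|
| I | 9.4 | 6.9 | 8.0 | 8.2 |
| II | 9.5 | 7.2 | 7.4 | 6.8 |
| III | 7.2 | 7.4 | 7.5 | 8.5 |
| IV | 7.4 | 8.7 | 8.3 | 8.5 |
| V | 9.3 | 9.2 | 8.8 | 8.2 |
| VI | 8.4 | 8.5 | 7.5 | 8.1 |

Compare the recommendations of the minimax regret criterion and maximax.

minimax regret → V; maximax → II (disagree)

Column bests: θ=9.5, φ=9.2, ψ=8.8, ω=8.5.
I regrets: 0.1, 2.3, 0.8, 0.3 → max 2.3
II regrets: 0.0, 2.0, 1.4, 1.7 → max 2.0
III regrets: 2.3, 1.8, 1.3, 0.0 → max 2.3
IV regrets: 2.1, 0.5, 0.5, 0.0 → max 2.1
V regrets: 0.2, 0.0, 0.0, 0.3 → max 0.3
VI regrets: 1.1, 0.7, 1.3, 0.4 → max 1.3
Smallest max regret = 0.3 → V.
Row maxima: I=9.4, II=9.5, III=8.5, IV=8.7, V=9.3, VI=8.5
Best best-case = 9.5 → II.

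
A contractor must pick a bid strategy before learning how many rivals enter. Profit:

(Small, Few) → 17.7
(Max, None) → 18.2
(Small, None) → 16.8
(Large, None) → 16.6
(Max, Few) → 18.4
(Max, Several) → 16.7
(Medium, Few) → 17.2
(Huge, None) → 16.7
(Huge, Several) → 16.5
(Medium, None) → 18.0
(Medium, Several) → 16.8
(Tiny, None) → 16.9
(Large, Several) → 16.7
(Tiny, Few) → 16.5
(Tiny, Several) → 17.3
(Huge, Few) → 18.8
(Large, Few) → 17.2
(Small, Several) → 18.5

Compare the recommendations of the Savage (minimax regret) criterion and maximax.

minimax regret → Small; maximax → Huge (disagree)

Column bests: None=18.2, Few=18.8, Several=18.5.
Tiny regrets: 1.3, 2.3, 1.2 → max 2.3
Small regrets: 1.4, 1.1, 0.0 → max 1.4
Medium regrets: 0.2, 1.6, 1.7 → max 1.7
Large regrets: 1.6, 1.6, 1.8 → max 1.8
Huge regrets: 1.5, 0.0, 2.0 → max 2.0
Max regrets: 0.0, 0.4, 1.8 → max 1.8
Smallest max regret = 1.4 → Small.
Row maxima: Tiny=17.3, Small=18.5, Medium=18.0, Large=17.2, Huge=18.8, Max=18.4
Best best-case = 18.8 → Huge.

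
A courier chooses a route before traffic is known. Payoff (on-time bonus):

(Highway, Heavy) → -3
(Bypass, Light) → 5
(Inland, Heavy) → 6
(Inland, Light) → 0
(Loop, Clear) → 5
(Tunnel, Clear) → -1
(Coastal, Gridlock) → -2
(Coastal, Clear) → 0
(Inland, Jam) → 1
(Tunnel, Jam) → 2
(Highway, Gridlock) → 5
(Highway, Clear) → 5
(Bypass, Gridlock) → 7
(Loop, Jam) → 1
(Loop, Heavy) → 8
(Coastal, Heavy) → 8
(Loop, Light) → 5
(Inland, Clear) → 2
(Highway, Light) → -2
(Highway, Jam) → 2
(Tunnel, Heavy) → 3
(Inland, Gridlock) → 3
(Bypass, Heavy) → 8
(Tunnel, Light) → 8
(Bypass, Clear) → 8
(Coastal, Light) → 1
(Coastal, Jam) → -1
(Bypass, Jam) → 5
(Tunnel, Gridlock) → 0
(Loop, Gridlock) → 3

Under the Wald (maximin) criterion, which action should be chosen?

Bypass

Row minima: Loop=1, Bypass=5, Tunnel=-1, Coastal=-2, Inland=0, Highway=-3
Best worst-case = 5 → Bypass.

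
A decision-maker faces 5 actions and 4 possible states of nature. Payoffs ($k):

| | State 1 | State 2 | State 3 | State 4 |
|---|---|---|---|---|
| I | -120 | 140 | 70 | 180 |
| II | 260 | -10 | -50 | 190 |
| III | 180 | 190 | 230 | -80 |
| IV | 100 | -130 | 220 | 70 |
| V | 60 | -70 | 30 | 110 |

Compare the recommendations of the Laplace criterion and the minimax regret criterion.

laplace → III; minimax regret → V (disagree)

Row averages: I=67.5, II=97.5, III=130, IV=65, V=32.5
Highest average = 130 → III.
Column bests: State 1=260, State 2=190, State 3=230, State 4=190.
I regrets: 380, 50, 160, 10 → max 380
II regrets: 0, 200, 280, 0 → max 280
III regrets: 80, 0, 0, 270 → max 270
IV regrets: 160, 320, 10, 120 → max 320
V regrets: 200, 260, 200, 80 → max 260
Smallest max regret = 260 → V.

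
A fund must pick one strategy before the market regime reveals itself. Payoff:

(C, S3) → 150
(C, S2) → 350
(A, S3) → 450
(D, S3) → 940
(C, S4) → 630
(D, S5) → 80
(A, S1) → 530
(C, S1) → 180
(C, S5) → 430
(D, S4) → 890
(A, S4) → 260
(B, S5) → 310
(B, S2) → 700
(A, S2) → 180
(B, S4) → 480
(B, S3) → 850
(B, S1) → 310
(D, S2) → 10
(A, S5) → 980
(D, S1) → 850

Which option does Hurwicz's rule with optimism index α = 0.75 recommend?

A

A: 0.75·980 + 0.25·180 = 780
B: 0.75·850 + 0.25·310 = 715
C: 0.75·630 + 0.25·150 = 510
D: 0.75·940 + 0.25·10 = 707.5
Highest Hurwicz score = 780 → A.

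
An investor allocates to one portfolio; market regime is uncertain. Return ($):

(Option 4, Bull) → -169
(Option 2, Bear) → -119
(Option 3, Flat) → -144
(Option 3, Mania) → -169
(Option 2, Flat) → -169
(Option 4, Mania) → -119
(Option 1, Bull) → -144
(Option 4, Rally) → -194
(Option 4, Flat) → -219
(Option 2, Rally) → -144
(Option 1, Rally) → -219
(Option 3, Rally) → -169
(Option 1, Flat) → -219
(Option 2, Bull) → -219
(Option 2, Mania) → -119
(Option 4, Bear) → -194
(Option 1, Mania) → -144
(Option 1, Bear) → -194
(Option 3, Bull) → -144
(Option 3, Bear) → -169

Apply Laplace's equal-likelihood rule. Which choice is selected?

Row averages: Option 1=-184, Option 2=-154, Option 3=-159, Option 4=-179
Highest average = -154 → Option 2.

Option 2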